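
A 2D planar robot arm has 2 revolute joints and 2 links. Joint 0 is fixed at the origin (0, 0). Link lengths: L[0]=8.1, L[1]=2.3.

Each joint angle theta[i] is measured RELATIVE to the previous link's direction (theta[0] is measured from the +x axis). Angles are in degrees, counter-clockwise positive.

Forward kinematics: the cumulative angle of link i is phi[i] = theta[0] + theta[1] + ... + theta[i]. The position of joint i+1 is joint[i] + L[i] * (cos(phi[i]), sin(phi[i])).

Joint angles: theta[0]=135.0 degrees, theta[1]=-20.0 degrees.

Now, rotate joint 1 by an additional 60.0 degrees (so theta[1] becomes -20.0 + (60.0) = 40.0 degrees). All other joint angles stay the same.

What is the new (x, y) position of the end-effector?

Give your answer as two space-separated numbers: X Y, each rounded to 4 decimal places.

Answer: -8.0188 5.9280

Derivation:
joint[0] = (0.0000, 0.0000)  (base)
link 0: phi[0] = 135 = 135 deg
  cos(135 deg) = -0.7071, sin(135 deg) = 0.7071
  joint[1] = (0.0000, 0.0000) + 8.1 * (-0.7071, 0.7071) = (0.0000 + -5.7276, 0.0000 + 5.7276) = (-5.7276, 5.7276)
link 1: phi[1] = 135 + 40 = 175 deg
  cos(175 deg) = -0.9962, sin(175 deg) = 0.0872
  joint[2] = (-5.7276, 5.7276) + 2.3 * (-0.9962, 0.0872) = (-5.7276 + -2.2912, 5.7276 + 0.2005) = (-8.0188, 5.9280)
End effector: (-8.0188, 5.9280)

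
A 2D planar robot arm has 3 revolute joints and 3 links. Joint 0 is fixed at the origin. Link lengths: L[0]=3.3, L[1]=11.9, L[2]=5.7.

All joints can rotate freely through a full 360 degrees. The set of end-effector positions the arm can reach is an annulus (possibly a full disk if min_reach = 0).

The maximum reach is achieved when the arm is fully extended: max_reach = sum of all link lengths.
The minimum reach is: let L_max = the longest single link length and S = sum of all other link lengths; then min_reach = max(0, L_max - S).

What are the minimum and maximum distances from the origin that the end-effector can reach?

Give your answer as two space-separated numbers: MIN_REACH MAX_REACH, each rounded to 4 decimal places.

Answer: 2.9000 20.9000

Derivation:
Link lengths: [3.3, 11.9, 5.7]
max_reach = 3.3 + 11.9 + 5.7 = 20.9
L_max = max([3.3, 11.9, 5.7]) = 11.9
S (sum of others) = 20.9 - 11.9 = 9
min_reach = max(0, 11.9 - 9) = max(0, 2.9) = 2.9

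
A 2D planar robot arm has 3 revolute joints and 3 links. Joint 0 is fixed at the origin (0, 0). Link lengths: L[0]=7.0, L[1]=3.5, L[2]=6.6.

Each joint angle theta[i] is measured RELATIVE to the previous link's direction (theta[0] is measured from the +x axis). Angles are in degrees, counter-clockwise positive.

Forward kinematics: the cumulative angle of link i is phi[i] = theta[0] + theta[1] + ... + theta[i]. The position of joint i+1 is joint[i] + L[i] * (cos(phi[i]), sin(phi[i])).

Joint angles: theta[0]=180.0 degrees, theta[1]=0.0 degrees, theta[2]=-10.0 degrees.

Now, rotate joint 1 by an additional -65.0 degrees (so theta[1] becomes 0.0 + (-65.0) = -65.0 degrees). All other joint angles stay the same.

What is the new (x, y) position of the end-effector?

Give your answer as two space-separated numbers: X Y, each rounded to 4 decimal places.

Answer: -10.1874 9.5472

Derivation:
joint[0] = (0.0000, 0.0000)  (base)
link 0: phi[0] = 180 = 180 deg
  cos(180 deg) = -1.0000, sin(180 deg) = 0.0000
  joint[1] = (0.0000, 0.0000) + 7 * (-1.0000, 0.0000) = (0.0000 + -7.0000, 0.0000 + 0.0000) = (-7.0000, 0.0000)
link 1: phi[1] = 180 + -65 = 115 deg
  cos(115 deg) = -0.4226, sin(115 deg) = 0.9063
  joint[2] = (-7.0000, 0.0000) + 3.5 * (-0.4226, 0.9063) = (-7.0000 + -1.4792, 0.0000 + 3.1721) = (-8.4792, 3.1721)
link 2: phi[2] = 180 + -65 + -10 = 105 deg
  cos(105 deg) = -0.2588, sin(105 deg) = 0.9659
  joint[3] = (-8.4792, 3.1721) + 6.6 * (-0.2588, 0.9659) = (-8.4792 + -1.7082, 3.1721 + 6.3751) = (-10.1874, 9.5472)
End effector: (-10.1874, 9.5472)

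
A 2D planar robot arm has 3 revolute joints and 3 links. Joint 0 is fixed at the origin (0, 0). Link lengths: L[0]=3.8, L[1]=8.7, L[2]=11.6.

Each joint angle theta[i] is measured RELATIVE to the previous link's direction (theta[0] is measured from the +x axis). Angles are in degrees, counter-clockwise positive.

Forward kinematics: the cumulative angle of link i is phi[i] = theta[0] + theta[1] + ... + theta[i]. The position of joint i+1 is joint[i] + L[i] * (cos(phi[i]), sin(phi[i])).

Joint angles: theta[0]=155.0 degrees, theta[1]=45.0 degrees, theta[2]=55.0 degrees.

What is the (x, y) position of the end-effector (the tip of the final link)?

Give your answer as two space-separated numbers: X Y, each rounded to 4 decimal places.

joint[0] = (0.0000, 0.0000)  (base)
link 0: phi[0] = 155 = 155 deg
  cos(155 deg) = -0.9063, sin(155 deg) = 0.4226
  joint[1] = (0.0000, 0.0000) + 3.8 * (-0.9063, 0.4226) = (0.0000 + -3.4440, 0.0000 + 1.6059) = (-3.4440, 1.6059)
link 1: phi[1] = 155 + 45 = 200 deg
  cos(200 deg) = -0.9397, sin(200 deg) = -0.3420
  joint[2] = (-3.4440, 1.6059) + 8.7 * (-0.9397, -0.3420) = (-3.4440 + -8.1753, 1.6059 + -2.9756) = (-11.6193, -1.3696)
link 2: phi[2] = 155 + 45 + 55 = 255 deg
  cos(255 deg) = -0.2588, sin(255 deg) = -0.9659
  joint[3] = (-11.6193, -1.3696) + 11.6 * (-0.2588, -0.9659) = (-11.6193 + -3.0023, -1.3696 + -11.2047) = (-14.6216, -12.5744)
End effector: (-14.6216, -12.5744)

Answer: -14.6216 -12.5744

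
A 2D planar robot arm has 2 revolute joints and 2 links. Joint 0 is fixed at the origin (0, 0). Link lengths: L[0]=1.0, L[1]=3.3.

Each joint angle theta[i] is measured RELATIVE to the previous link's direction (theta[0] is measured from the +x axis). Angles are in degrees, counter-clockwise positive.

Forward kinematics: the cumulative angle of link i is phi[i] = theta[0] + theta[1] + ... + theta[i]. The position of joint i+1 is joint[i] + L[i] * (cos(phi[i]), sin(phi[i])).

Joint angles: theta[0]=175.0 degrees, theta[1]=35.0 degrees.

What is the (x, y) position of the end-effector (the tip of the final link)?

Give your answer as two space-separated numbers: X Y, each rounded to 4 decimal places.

joint[0] = (0.0000, 0.0000)  (base)
link 0: phi[0] = 175 = 175 deg
  cos(175 deg) = -0.9962, sin(175 deg) = 0.0872
  joint[1] = (0.0000, 0.0000) + 1 * (-0.9962, 0.0872) = (0.0000 + -0.9962, 0.0000 + 0.0872) = (-0.9962, 0.0872)
link 1: phi[1] = 175 + 35 = 210 deg
  cos(210 deg) = -0.8660, sin(210 deg) = -0.5000
  joint[2] = (-0.9962, 0.0872) + 3.3 * (-0.8660, -0.5000) = (-0.9962 + -2.8579, 0.0872 + -1.6500) = (-3.8541, -1.5628)
End effector: (-3.8541, -1.5628)

Answer: -3.8541 -1.5628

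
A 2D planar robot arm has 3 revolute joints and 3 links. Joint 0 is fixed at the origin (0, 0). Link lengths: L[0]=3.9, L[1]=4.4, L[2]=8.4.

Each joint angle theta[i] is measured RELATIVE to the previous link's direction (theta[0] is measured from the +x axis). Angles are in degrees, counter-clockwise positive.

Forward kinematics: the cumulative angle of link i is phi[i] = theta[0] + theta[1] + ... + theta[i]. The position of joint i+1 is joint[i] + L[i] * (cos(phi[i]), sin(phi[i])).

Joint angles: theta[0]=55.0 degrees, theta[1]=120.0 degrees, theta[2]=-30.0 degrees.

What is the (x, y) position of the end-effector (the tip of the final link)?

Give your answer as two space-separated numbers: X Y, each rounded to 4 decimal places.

joint[0] = (0.0000, 0.0000)  (base)
link 0: phi[0] = 55 = 55 deg
  cos(55 deg) = 0.5736, sin(55 deg) = 0.8192
  joint[1] = (0.0000, 0.0000) + 3.9 * (0.5736, 0.8192) = (0.0000 + 2.2369, 0.0000 + 3.1947) = (2.2369, 3.1947)
link 1: phi[1] = 55 + 120 = 175 deg
  cos(175 deg) = -0.9962, sin(175 deg) = 0.0872
  joint[2] = (2.2369, 3.1947) + 4.4 * (-0.9962, 0.0872) = (2.2369 + -4.3833, 3.1947 + 0.3835) = (-2.1463, 3.5782)
link 2: phi[2] = 55 + 120 + -30 = 145 deg
  cos(145 deg) = -0.8192, sin(145 deg) = 0.5736
  joint[3] = (-2.1463, 3.5782) + 8.4 * (-0.8192, 0.5736) = (-2.1463 + -6.8809, 3.5782 + 4.8180) = (-9.0272, 8.3962)
End effector: (-9.0272, 8.3962)

Answer: -9.0272 8.3962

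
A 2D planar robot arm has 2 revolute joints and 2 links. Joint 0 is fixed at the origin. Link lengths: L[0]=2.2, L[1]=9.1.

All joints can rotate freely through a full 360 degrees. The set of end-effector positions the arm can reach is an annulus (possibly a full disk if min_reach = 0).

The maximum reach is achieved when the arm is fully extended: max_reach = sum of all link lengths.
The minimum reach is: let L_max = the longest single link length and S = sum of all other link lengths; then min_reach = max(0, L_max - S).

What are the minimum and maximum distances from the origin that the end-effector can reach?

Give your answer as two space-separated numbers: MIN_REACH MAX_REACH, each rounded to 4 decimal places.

Link lengths: [2.2, 9.1]
max_reach = 2.2 + 9.1 = 11.3
L_max = max([2.2, 9.1]) = 9.1
S (sum of others) = 11.3 - 9.1 = 2.2
min_reach = max(0, 9.1 - 2.2) = max(0, 6.9) = 6.9

Answer: 6.9000 11.3000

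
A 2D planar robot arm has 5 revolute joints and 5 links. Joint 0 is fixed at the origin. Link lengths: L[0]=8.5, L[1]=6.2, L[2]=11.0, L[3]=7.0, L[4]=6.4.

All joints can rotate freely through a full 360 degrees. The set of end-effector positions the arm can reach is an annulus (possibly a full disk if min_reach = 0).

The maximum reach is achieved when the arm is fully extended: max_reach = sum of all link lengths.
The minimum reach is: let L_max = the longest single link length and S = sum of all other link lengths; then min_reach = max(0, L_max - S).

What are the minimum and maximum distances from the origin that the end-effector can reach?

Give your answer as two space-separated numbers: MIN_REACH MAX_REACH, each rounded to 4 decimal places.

Answer: 0.0000 39.1000

Derivation:
Link lengths: [8.5, 6.2, 11.0, 7.0, 6.4]
max_reach = 8.5 + 6.2 + 11 + 7 + 6.4 = 39.1
L_max = max([8.5, 6.2, 11.0, 7.0, 6.4]) = 11
S (sum of others) = 39.1 - 11 = 28.1
min_reach = max(0, 11 - 28.1) = max(0, -17.1) = 0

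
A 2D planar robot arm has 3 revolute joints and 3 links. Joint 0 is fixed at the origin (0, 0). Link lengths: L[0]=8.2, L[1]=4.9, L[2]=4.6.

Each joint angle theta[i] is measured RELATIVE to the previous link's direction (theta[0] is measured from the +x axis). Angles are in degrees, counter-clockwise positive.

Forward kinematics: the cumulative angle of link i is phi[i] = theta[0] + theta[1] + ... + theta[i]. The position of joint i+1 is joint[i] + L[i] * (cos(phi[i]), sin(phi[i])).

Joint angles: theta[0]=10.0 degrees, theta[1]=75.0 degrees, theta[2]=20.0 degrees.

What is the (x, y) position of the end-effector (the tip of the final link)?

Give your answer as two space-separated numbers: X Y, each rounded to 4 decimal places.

joint[0] = (0.0000, 0.0000)  (base)
link 0: phi[0] = 10 = 10 deg
  cos(10 deg) = 0.9848, sin(10 deg) = 0.1736
  joint[1] = (0.0000, 0.0000) + 8.2 * (0.9848, 0.1736) = (0.0000 + 8.0754, 0.0000 + 1.4239) = (8.0754, 1.4239)
link 1: phi[1] = 10 + 75 = 85 deg
  cos(85 deg) = 0.0872, sin(85 deg) = 0.9962
  joint[2] = (8.0754, 1.4239) + 4.9 * (0.0872, 0.9962) = (8.0754 + 0.4271, 1.4239 + 4.8814) = (8.5025, 6.3053)
link 2: phi[2] = 10 + 75 + 20 = 105 deg
  cos(105 deg) = -0.2588, sin(105 deg) = 0.9659
  joint[3] = (8.5025, 6.3053) + 4.6 * (-0.2588, 0.9659) = (8.5025 + -1.1906, 6.3053 + 4.4433) = (7.3119, 10.7485)
End effector: (7.3119, 10.7485)

Answer: 7.3119 10.7485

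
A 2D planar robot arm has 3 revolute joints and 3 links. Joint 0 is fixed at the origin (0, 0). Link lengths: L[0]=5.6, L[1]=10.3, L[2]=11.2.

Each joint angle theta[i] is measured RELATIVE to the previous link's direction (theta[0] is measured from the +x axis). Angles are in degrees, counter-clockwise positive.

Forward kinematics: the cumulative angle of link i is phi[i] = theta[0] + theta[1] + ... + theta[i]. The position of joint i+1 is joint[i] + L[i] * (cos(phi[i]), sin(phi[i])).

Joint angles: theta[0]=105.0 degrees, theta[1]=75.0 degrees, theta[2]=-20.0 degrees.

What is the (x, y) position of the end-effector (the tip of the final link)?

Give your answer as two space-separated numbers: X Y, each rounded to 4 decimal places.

joint[0] = (0.0000, 0.0000)  (base)
link 0: phi[0] = 105 = 105 deg
  cos(105 deg) = -0.2588, sin(105 deg) = 0.9659
  joint[1] = (0.0000, 0.0000) + 5.6 * (-0.2588, 0.9659) = (0.0000 + -1.4494, 0.0000 + 5.4092) = (-1.4494, 5.4092)
link 1: phi[1] = 105 + 75 = 180 deg
  cos(180 deg) = -1.0000, sin(180 deg) = 0.0000
  joint[2] = (-1.4494, 5.4092) + 10.3 * (-1.0000, 0.0000) = (-1.4494 + -10.3000, 5.4092 + 0.0000) = (-11.7494, 5.4092)
link 2: phi[2] = 105 + 75 + -20 = 160 deg
  cos(160 deg) = -0.9397, sin(160 deg) = 0.3420
  joint[3] = (-11.7494, 5.4092) + 11.2 * (-0.9397, 0.3420) = (-11.7494 + -10.5246, 5.4092 + 3.8306) = (-22.2739, 9.2398)
End effector: (-22.2739, 9.2398)

Answer: -22.2739 9.2398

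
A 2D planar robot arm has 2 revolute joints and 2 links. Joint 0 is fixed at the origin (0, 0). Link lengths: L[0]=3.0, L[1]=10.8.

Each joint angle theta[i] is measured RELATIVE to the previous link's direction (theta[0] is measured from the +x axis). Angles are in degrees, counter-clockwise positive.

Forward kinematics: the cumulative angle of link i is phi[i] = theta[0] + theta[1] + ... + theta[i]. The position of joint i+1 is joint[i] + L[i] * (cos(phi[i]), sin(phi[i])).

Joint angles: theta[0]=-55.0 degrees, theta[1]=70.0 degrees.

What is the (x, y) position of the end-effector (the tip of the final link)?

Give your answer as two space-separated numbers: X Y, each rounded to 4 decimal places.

joint[0] = (0.0000, 0.0000)  (base)
link 0: phi[0] = -55 = -55 deg
  cos(-55 deg) = 0.5736, sin(-55 deg) = -0.8192
  joint[1] = (0.0000, 0.0000) + 3 * (0.5736, -0.8192) = (0.0000 + 1.7207, 0.0000 + -2.4575) = (1.7207, -2.4575)
link 1: phi[1] = -55 + 70 = 15 deg
  cos(15 deg) = 0.9659, sin(15 deg) = 0.2588
  joint[2] = (1.7207, -2.4575) + 10.8 * (0.9659, 0.2588) = (1.7207 + 10.4320, -2.4575 + 2.7952) = (12.1527, 0.3378)
End effector: (12.1527, 0.3378)

Answer: 12.1527 0.3378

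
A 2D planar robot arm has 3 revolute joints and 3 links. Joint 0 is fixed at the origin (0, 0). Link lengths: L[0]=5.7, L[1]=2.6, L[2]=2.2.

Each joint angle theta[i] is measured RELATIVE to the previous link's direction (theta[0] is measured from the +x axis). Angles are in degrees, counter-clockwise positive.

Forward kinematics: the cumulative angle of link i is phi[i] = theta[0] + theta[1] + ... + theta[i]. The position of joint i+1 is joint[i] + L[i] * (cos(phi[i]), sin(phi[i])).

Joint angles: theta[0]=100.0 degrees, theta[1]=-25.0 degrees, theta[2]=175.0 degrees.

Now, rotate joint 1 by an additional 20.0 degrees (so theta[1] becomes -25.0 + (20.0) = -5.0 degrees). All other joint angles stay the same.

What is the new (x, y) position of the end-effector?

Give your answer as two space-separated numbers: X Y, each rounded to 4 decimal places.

Answer: -1.2164 6.0035

Derivation:
joint[0] = (0.0000, 0.0000)  (base)
link 0: phi[0] = 100 = 100 deg
  cos(100 deg) = -0.1736, sin(100 deg) = 0.9848
  joint[1] = (0.0000, 0.0000) + 5.7 * (-0.1736, 0.9848) = (0.0000 + -0.9898, 0.0000 + 5.6134) = (-0.9898, 5.6134)
link 1: phi[1] = 100 + -5 = 95 deg
  cos(95 deg) = -0.0872, sin(95 deg) = 0.9962
  joint[2] = (-0.9898, 5.6134) + 2.6 * (-0.0872, 0.9962) = (-0.9898 + -0.2266, 5.6134 + 2.5901) = (-1.2164, 8.2035)
link 2: phi[2] = 100 + -5 + 175 = 270 deg
  cos(270 deg) = -0.0000, sin(270 deg) = -1.0000
  joint[3] = (-1.2164, 8.2035) + 2.2 * (-0.0000, -1.0000) = (-1.2164 + -0.0000, 8.2035 + -2.2000) = (-1.2164, 6.0035)
End effector: (-1.2164, 6.0035)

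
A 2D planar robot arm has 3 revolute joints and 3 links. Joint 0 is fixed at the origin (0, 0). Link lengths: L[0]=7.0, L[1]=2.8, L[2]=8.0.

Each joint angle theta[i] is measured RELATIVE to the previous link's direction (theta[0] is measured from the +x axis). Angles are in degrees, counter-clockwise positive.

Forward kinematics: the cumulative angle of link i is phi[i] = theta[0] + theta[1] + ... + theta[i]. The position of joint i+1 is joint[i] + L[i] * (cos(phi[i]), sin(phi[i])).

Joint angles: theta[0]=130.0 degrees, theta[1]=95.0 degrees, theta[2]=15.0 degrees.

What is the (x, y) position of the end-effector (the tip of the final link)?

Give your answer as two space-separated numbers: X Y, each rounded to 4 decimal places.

joint[0] = (0.0000, 0.0000)  (base)
link 0: phi[0] = 130 = 130 deg
  cos(130 deg) = -0.6428, sin(130 deg) = 0.7660
  joint[1] = (0.0000, 0.0000) + 7 * (-0.6428, 0.7660) = (0.0000 + -4.4995, 0.0000 + 5.3623) = (-4.4995, 5.3623)
link 1: phi[1] = 130 + 95 = 225 deg
  cos(225 deg) = -0.7071, sin(225 deg) = -0.7071
  joint[2] = (-4.4995, 5.3623) + 2.8 * (-0.7071, -0.7071) = (-4.4995 + -1.9799, 5.3623 + -1.9799) = (-6.4794, 3.3824)
link 2: phi[2] = 130 + 95 + 15 = 240 deg
  cos(240 deg) = -0.5000, sin(240 deg) = -0.8660
  joint[3] = (-6.4794, 3.3824) + 8 * (-0.5000, -0.8660) = (-6.4794 + -4.0000, 3.3824 + -6.9282) = (-10.4794, -3.5458)
End effector: (-10.4794, -3.5458)

Answer: -10.4794 -3.5458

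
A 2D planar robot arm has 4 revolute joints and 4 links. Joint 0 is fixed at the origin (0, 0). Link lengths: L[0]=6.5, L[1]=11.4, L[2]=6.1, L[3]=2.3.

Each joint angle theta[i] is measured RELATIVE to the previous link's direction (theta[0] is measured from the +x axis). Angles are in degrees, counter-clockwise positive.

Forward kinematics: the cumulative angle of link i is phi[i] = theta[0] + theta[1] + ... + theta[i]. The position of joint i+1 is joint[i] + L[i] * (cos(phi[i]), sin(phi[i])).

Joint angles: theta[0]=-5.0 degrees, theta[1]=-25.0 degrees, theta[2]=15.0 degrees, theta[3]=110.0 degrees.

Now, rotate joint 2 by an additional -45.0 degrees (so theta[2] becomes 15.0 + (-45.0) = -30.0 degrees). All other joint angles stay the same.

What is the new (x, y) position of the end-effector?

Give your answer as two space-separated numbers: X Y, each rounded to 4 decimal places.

Answer: 20.8764 -9.7874

Derivation:
joint[0] = (0.0000, 0.0000)  (base)
link 0: phi[0] = -5 = -5 deg
  cos(-5 deg) = 0.9962, sin(-5 deg) = -0.0872
  joint[1] = (0.0000, 0.0000) + 6.5 * (0.9962, -0.0872) = (0.0000 + 6.4753, 0.0000 + -0.5665) = (6.4753, -0.5665)
link 1: phi[1] = -5 + -25 = -30 deg
  cos(-30 deg) = 0.8660, sin(-30 deg) = -0.5000
  joint[2] = (6.4753, -0.5665) + 11.4 * (0.8660, -0.5000) = (6.4753 + 9.8727, -0.5665 + -5.7000) = (16.3480, -6.2665)
link 2: phi[2] = -5 + -25 + -30 = -60 deg
  cos(-60 deg) = 0.5000, sin(-60 deg) = -0.8660
  joint[3] = (16.3480, -6.2665) + 6.1 * (0.5000, -0.8660) = (16.3480 + 3.0500, -6.2665 + -5.2828) = (19.3980, -11.5493)
link 3: phi[3] = -5 + -25 + -30 + 110 = 50 deg
  cos(50 deg) = 0.6428, sin(50 deg) = 0.7660
  joint[4] = (19.3980, -11.5493) + 2.3 * (0.6428, 0.7660) = (19.3980 + 1.4784, -11.5493 + 1.7619) = (20.8764, -9.7874)
End effector: (20.8764, -9.7874)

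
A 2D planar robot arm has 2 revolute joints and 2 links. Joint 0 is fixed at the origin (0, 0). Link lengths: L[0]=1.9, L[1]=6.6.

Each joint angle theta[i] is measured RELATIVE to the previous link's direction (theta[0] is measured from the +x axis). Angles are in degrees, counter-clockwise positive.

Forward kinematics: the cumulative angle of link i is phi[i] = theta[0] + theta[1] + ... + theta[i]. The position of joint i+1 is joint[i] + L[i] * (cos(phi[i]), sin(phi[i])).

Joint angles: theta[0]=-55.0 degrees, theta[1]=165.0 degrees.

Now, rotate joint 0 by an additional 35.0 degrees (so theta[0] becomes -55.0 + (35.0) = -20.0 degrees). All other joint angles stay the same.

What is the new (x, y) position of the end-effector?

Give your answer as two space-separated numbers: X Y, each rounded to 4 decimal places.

joint[0] = (0.0000, 0.0000)  (base)
link 0: phi[0] = -20 = -20 deg
  cos(-20 deg) = 0.9397, sin(-20 deg) = -0.3420
  joint[1] = (0.0000, 0.0000) + 1.9 * (0.9397, -0.3420) = (0.0000 + 1.7854, 0.0000 + -0.6498) = (1.7854, -0.6498)
link 1: phi[1] = -20 + 165 = 145 deg
  cos(145 deg) = -0.8192, sin(145 deg) = 0.5736
  joint[2] = (1.7854, -0.6498) + 6.6 * (-0.8192, 0.5736) = (1.7854 + -5.4064, -0.6498 + 3.7856) = (-3.6210, 3.1358)
End effector: (-3.6210, 3.1358)

Answer: -3.6210 3.1358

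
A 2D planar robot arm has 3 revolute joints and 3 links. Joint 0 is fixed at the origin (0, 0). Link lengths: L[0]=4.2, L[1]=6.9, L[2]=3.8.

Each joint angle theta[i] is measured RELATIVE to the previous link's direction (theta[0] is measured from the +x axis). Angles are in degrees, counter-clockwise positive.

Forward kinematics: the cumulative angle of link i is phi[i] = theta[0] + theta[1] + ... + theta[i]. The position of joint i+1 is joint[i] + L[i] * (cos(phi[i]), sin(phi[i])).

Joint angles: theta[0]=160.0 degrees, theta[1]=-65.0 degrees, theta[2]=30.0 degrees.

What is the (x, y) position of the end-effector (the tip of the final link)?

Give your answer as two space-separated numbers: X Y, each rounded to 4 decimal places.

Answer: -6.7277 11.4230

Derivation:
joint[0] = (0.0000, 0.0000)  (base)
link 0: phi[0] = 160 = 160 deg
  cos(160 deg) = -0.9397, sin(160 deg) = 0.3420
  joint[1] = (0.0000, 0.0000) + 4.2 * (-0.9397, 0.3420) = (0.0000 + -3.9467, 0.0000 + 1.4365) = (-3.9467, 1.4365)
link 1: phi[1] = 160 + -65 = 95 deg
  cos(95 deg) = -0.0872, sin(95 deg) = 0.9962
  joint[2] = (-3.9467, 1.4365) + 6.9 * (-0.0872, 0.9962) = (-3.9467 + -0.6014, 1.4365 + 6.8737) = (-4.5481, 8.3102)
link 2: phi[2] = 160 + -65 + 30 = 125 deg
  cos(125 deg) = -0.5736, sin(125 deg) = 0.8192
  joint[3] = (-4.5481, 8.3102) + 3.8 * (-0.5736, 0.8192) = (-4.5481 + -2.1796, 8.3102 + 3.1128) = (-6.7277, 11.4230)
End effector: (-6.7277, 11.4230)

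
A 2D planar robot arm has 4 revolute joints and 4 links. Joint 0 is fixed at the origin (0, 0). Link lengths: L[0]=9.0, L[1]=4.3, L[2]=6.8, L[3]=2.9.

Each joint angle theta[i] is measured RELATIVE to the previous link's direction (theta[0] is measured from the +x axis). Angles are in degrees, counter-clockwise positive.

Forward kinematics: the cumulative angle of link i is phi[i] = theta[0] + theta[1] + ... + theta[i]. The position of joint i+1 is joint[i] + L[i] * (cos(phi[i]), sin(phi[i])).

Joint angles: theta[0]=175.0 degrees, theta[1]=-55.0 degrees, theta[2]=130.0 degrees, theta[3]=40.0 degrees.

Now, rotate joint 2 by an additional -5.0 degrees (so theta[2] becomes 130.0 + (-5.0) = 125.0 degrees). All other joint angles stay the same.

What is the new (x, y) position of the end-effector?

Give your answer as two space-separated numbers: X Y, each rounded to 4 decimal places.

Answer: -13.2390 -4.4558

Derivation:
joint[0] = (0.0000, 0.0000)  (base)
link 0: phi[0] = 175 = 175 deg
  cos(175 deg) = -0.9962, sin(175 deg) = 0.0872
  joint[1] = (0.0000, 0.0000) + 9 * (-0.9962, 0.0872) = (0.0000 + -8.9658, 0.0000 + 0.7844) = (-8.9658, 0.7844)
link 1: phi[1] = 175 + -55 = 120 deg
  cos(120 deg) = -0.5000, sin(120 deg) = 0.8660
  joint[2] = (-8.9658, 0.7844) + 4.3 * (-0.5000, 0.8660) = (-8.9658 + -2.1500, 0.7844 + 3.7239) = (-11.1158, 4.5083)
link 2: phi[2] = 175 + -55 + 125 = 245 deg
  cos(245 deg) = -0.4226, sin(245 deg) = -0.9063
  joint[3] = (-11.1158, 4.5083) + 6.8 * (-0.4226, -0.9063) = (-11.1158 + -2.8738, 4.5083 + -6.1629) = (-13.9896, -1.6546)
link 3: phi[3] = 175 + -55 + 125 + 40 = 285 deg
  cos(285 deg) = 0.2588, sin(285 deg) = -0.9659
  joint[4] = (-13.9896, -1.6546) + 2.9 * (0.2588, -0.9659) = (-13.9896 + 0.7506, -1.6546 + -2.8012) = (-13.2390, -4.4558)
End effector: (-13.2390, -4.4558)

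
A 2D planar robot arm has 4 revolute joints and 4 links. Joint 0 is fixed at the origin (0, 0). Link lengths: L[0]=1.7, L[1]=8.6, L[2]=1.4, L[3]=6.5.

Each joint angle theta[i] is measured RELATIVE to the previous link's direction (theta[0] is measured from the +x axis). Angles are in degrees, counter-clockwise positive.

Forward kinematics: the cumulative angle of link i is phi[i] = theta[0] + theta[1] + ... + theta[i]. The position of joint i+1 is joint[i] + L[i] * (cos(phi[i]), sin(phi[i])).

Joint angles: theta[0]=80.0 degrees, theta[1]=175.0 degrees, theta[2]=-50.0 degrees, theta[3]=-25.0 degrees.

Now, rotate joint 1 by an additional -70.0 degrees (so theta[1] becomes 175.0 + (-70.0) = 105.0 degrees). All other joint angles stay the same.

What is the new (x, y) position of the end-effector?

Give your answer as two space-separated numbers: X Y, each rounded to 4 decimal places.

joint[0] = (0.0000, 0.0000)  (base)
link 0: phi[0] = 80 = 80 deg
  cos(80 deg) = 0.1736, sin(80 deg) = 0.9848
  joint[1] = (0.0000, 0.0000) + 1.7 * (0.1736, 0.9848) = (0.0000 + 0.2952, 0.0000 + 1.6742) = (0.2952, 1.6742)
link 1: phi[1] = 80 + 105 = 185 deg
  cos(185 deg) = -0.9962, sin(185 deg) = -0.0872
  joint[2] = (0.2952, 1.6742) + 8.6 * (-0.9962, -0.0872) = (0.2952 + -8.5673, 1.6742 + -0.7495) = (-8.2721, 0.9246)
link 2: phi[2] = 80 + 105 + -50 = 135 deg
  cos(135 deg) = -0.7071, sin(135 deg) = 0.7071
  joint[3] = (-8.2721, 0.9246) + 1.4 * (-0.7071, 0.7071) = (-8.2721 + -0.9899, 0.9246 + 0.9899) = (-9.2620, 1.9146)
link 3: phi[3] = 80 + 105 + -50 + -25 = 110 deg
  cos(110 deg) = -0.3420, sin(110 deg) = 0.9397
  joint[4] = (-9.2620, 1.9146) + 6.5 * (-0.3420, 0.9397) = (-9.2620 + -2.2231, 1.9146 + 6.1080) = (-11.4852, 8.0226)
End effector: (-11.4852, 8.0226)

Answer: -11.4852 8.0226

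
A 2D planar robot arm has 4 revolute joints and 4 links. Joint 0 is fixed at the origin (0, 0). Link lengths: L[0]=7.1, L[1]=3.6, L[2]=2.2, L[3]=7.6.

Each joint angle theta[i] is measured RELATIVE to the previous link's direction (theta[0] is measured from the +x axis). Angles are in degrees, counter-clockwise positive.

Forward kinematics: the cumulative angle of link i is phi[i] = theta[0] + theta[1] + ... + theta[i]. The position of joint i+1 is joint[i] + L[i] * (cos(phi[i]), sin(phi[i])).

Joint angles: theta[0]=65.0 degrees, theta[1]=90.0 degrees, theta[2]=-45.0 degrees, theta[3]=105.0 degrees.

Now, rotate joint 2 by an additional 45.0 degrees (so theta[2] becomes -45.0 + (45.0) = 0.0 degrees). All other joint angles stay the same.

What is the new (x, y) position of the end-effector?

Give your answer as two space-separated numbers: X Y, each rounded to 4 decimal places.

Answer: -3.5757 1.4014

Derivation:
joint[0] = (0.0000, 0.0000)  (base)
link 0: phi[0] = 65 = 65 deg
  cos(65 deg) = 0.4226, sin(65 deg) = 0.9063
  joint[1] = (0.0000, 0.0000) + 7.1 * (0.4226, 0.9063) = (0.0000 + 3.0006, 0.0000 + 6.4348) = (3.0006, 6.4348)
link 1: phi[1] = 65 + 90 = 155 deg
  cos(155 deg) = -0.9063, sin(155 deg) = 0.4226
  joint[2] = (3.0006, 6.4348) + 3.6 * (-0.9063, 0.4226) = (3.0006 + -3.2627, 6.4348 + 1.5214) = (-0.2621, 7.9562)
link 2: phi[2] = 65 + 90 + 0 = 155 deg
  cos(155 deg) = -0.9063, sin(155 deg) = 0.4226
  joint[3] = (-0.2621, 7.9562) + 2.2 * (-0.9063, 0.4226) = (-0.2621 + -1.9939, 7.9562 + 0.9298) = (-2.2560, 8.8860)
link 3: phi[3] = 65 + 90 + 0 + 105 = 260 deg
  cos(260 deg) = -0.1736, sin(260 deg) = -0.9848
  joint[4] = (-2.2560, 8.8860) + 7.6 * (-0.1736, -0.9848) = (-2.2560 + -1.3197, 8.8860 + -7.4845) = (-3.5757, 1.4014)
End effector: (-3.5757, 1.4014)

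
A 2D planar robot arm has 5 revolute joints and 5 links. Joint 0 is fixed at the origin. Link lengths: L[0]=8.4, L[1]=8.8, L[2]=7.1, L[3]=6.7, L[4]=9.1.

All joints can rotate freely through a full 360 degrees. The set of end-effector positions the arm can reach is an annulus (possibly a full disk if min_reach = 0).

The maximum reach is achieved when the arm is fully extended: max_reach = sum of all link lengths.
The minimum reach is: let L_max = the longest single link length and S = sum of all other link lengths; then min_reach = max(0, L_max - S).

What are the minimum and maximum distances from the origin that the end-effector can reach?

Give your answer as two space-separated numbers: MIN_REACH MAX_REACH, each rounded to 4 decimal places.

Answer: 0.0000 40.1000

Derivation:
Link lengths: [8.4, 8.8, 7.1, 6.7, 9.1]
max_reach = 8.4 + 8.8 + 7.1 + 6.7 + 9.1 = 40.1
L_max = max([8.4, 8.8, 7.1, 6.7, 9.1]) = 9.1
S (sum of others) = 40.1 - 9.1 = 31
min_reach = max(0, 9.1 - 31) = max(0, -21.9) = 0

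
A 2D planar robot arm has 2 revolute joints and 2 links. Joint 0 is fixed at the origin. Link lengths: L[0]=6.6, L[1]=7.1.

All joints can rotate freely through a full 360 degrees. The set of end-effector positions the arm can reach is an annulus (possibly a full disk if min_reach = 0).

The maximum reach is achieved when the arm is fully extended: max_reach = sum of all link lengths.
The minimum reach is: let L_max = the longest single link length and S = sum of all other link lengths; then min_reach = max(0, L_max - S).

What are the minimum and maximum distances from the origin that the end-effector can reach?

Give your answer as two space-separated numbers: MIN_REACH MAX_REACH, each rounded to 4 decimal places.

Answer: 0.5000 13.7000

Derivation:
Link lengths: [6.6, 7.1]
max_reach = 6.6 + 7.1 = 13.7
L_max = max([6.6, 7.1]) = 7.1
S (sum of others) = 13.7 - 7.1 = 6.6
min_reach = max(0, 7.1 - 6.6) = max(0, 0.5) = 0.5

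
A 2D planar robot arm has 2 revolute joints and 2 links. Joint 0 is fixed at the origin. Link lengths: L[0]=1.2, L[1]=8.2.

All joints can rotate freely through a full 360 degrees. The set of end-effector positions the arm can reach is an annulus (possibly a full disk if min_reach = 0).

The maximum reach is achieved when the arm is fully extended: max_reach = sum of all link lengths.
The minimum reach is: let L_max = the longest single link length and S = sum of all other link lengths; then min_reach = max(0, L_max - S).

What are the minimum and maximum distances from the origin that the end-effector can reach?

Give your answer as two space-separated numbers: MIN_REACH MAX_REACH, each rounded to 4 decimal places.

Answer: 7.0000 9.4000

Derivation:
Link lengths: [1.2, 8.2]
max_reach = 1.2 + 8.2 = 9.4
L_max = max([1.2, 8.2]) = 8.2
S (sum of others) = 9.4 - 8.2 = 1.2
min_reach = max(0, 8.2 - 1.2) = max(0, 7) = 7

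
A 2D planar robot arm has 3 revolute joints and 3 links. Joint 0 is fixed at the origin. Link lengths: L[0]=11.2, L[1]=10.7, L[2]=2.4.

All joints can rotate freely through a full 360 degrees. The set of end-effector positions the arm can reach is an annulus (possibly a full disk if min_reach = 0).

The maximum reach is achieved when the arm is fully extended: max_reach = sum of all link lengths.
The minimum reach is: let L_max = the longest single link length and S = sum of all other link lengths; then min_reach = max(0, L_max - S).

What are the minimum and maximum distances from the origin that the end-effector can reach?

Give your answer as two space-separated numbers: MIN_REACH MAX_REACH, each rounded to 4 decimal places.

Link lengths: [11.2, 10.7, 2.4]
max_reach = 11.2 + 10.7 + 2.4 = 24.3
L_max = max([11.2, 10.7, 2.4]) = 11.2
S (sum of others) = 24.3 - 11.2 = 13.1
min_reach = max(0, 11.2 - 13.1) = max(0, -1.9) = 0

Answer: 0.0000 24.3000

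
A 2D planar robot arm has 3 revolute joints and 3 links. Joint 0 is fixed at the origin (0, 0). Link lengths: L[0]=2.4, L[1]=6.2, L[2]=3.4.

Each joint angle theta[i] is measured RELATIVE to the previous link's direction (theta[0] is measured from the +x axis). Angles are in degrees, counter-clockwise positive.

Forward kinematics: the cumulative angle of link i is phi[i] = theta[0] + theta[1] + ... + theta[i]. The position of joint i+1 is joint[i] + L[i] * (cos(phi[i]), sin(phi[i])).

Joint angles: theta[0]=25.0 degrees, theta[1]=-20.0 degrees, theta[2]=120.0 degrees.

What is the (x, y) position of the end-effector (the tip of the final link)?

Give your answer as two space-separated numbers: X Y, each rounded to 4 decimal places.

joint[0] = (0.0000, 0.0000)  (base)
link 0: phi[0] = 25 = 25 deg
  cos(25 deg) = 0.9063, sin(25 deg) = 0.4226
  joint[1] = (0.0000, 0.0000) + 2.4 * (0.9063, 0.4226) = (0.0000 + 2.1751, 0.0000 + 1.0143) = (2.1751, 1.0143)
link 1: phi[1] = 25 + -20 = 5 deg
  cos(5 deg) = 0.9962, sin(5 deg) = 0.0872
  joint[2] = (2.1751, 1.0143) + 6.2 * (0.9962, 0.0872) = (2.1751 + 6.1764, 1.0143 + 0.5404) = (8.3515, 1.5546)
link 2: phi[2] = 25 + -20 + 120 = 125 deg
  cos(125 deg) = -0.5736, sin(125 deg) = 0.8192
  joint[3] = (8.3515, 1.5546) + 3.4 * (-0.5736, 0.8192) = (8.3515 + -1.9502, 1.5546 + 2.7851) = (6.4014, 4.3398)
End effector: (6.4014, 4.3398)

Answer: 6.4014 4.3398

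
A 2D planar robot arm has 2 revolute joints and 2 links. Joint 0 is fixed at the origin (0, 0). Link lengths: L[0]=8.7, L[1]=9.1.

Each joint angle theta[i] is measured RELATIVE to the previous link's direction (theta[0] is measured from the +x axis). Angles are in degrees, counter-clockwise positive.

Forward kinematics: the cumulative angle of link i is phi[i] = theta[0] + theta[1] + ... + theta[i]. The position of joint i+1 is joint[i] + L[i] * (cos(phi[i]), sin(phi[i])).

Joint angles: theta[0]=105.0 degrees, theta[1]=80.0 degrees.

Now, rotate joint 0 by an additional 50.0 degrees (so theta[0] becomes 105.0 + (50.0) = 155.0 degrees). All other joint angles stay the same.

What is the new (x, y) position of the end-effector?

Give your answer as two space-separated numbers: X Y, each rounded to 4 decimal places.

joint[0] = (0.0000, 0.0000)  (base)
link 0: phi[0] = 155 = 155 deg
  cos(155 deg) = -0.9063, sin(155 deg) = 0.4226
  joint[1] = (0.0000, 0.0000) + 8.7 * (-0.9063, 0.4226) = (0.0000 + -7.8849, 0.0000 + 3.6768) = (-7.8849, 3.6768)
link 1: phi[1] = 155 + 80 = 235 deg
  cos(235 deg) = -0.5736, sin(235 deg) = -0.8192
  joint[2] = (-7.8849, 3.6768) + 9.1 * (-0.5736, -0.8192) = (-7.8849 + -5.2195, 3.6768 + -7.4543) = (-13.1044, -3.7775)
End effector: (-13.1044, -3.7775)

Answer: -13.1044 -3.7775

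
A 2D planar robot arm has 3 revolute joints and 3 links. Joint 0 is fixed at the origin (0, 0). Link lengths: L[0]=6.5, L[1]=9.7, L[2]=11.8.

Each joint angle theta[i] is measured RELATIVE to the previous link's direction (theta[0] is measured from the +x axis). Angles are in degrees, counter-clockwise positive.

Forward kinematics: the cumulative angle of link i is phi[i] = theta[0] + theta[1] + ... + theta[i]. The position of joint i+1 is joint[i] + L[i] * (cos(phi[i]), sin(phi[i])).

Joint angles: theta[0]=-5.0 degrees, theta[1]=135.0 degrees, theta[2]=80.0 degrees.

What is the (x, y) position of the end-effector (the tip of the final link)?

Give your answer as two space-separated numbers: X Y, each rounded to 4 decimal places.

Answer: -9.9789 0.9641

Derivation:
joint[0] = (0.0000, 0.0000)  (base)
link 0: phi[0] = -5 = -5 deg
  cos(-5 deg) = 0.9962, sin(-5 deg) = -0.0872
  joint[1] = (0.0000, 0.0000) + 6.5 * (0.9962, -0.0872) = (0.0000 + 6.4753, 0.0000 + -0.5665) = (6.4753, -0.5665)
link 1: phi[1] = -5 + 135 = 130 deg
  cos(130 deg) = -0.6428, sin(130 deg) = 0.7660
  joint[2] = (6.4753, -0.5665) + 9.7 * (-0.6428, 0.7660) = (6.4753 + -6.2350, -0.5665 + 7.4306) = (0.2402, 6.8641)
link 2: phi[2] = -5 + 135 + 80 = 210 deg
  cos(210 deg) = -0.8660, sin(210 deg) = -0.5000
  joint[3] = (0.2402, 6.8641) + 11.8 * (-0.8660, -0.5000) = (0.2402 + -10.2191, 6.8641 + -5.9000) = (-9.9789, 0.9641)
End effector: (-9.9789, 0.9641)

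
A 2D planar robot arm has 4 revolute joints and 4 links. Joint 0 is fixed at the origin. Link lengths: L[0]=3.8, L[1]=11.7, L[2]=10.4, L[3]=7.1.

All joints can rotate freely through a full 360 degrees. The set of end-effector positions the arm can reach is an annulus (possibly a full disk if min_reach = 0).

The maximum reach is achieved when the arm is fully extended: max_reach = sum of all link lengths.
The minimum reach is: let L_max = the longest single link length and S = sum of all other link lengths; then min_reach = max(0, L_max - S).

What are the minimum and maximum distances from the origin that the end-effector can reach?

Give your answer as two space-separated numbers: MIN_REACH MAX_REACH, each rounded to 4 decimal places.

Link lengths: [3.8, 11.7, 10.4, 7.1]
max_reach = 3.8 + 11.7 + 10.4 + 7.1 = 33
L_max = max([3.8, 11.7, 10.4, 7.1]) = 11.7
S (sum of others) = 33 - 11.7 = 21.3
min_reach = max(0, 11.7 - 21.3) = max(0, -9.6) = 0

Answer: 0.0000 33.0000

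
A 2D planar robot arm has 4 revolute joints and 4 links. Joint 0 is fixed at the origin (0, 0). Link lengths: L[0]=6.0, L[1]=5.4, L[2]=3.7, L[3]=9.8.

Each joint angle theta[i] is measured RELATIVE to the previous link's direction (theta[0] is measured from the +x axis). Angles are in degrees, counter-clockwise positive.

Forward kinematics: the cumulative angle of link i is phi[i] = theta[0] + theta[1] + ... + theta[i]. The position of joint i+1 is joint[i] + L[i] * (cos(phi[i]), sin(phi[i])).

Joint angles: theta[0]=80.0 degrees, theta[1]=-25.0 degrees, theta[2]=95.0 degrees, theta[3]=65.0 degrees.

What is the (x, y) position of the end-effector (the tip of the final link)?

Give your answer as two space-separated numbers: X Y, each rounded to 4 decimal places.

joint[0] = (0.0000, 0.0000)  (base)
link 0: phi[0] = 80 = 80 deg
  cos(80 deg) = 0.1736, sin(80 deg) = 0.9848
  joint[1] = (0.0000, 0.0000) + 6 * (0.1736, 0.9848) = (0.0000 + 1.0419, 0.0000 + 5.9088) = (1.0419, 5.9088)
link 1: phi[1] = 80 + -25 = 55 deg
  cos(55 deg) = 0.5736, sin(55 deg) = 0.8192
  joint[2] = (1.0419, 5.9088) + 5.4 * (0.5736, 0.8192) = (1.0419 + 3.0973, 5.9088 + 4.4234) = (4.1392, 10.3323)
link 2: phi[2] = 80 + -25 + 95 = 150 deg
  cos(150 deg) = -0.8660, sin(150 deg) = 0.5000
  joint[3] = (4.1392, 10.3323) + 3.7 * (-0.8660, 0.5000) = (4.1392 + -3.2043, 10.3323 + 1.8500) = (0.9349, 12.1823)
link 3: phi[3] = 80 + -25 + 95 + 65 = 215 deg
  cos(215 deg) = -0.8192, sin(215 deg) = -0.5736
  joint[4] = (0.9349, 12.1823) + 9.8 * (-0.8192, -0.5736) = (0.9349 + -8.0277, 12.1823 + -5.6210) = (-7.0928, 6.5612)
End effector: (-7.0928, 6.5612)

Answer: -7.0928 6.5612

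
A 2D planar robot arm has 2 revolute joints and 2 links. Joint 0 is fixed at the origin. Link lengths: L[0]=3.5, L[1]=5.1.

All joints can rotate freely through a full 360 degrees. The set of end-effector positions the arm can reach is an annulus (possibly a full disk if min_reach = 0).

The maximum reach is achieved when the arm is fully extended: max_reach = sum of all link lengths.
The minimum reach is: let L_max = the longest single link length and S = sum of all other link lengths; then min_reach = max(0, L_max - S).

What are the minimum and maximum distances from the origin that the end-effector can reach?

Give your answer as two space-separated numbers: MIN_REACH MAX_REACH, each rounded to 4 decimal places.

Answer: 1.6000 8.6000

Derivation:
Link lengths: [3.5, 5.1]
max_reach = 3.5 + 5.1 = 8.6
L_max = max([3.5, 5.1]) = 5.1
S (sum of others) = 8.6 - 5.1 = 3.5
min_reach = max(0, 5.1 - 3.5) = max(0, 1.6) = 1.6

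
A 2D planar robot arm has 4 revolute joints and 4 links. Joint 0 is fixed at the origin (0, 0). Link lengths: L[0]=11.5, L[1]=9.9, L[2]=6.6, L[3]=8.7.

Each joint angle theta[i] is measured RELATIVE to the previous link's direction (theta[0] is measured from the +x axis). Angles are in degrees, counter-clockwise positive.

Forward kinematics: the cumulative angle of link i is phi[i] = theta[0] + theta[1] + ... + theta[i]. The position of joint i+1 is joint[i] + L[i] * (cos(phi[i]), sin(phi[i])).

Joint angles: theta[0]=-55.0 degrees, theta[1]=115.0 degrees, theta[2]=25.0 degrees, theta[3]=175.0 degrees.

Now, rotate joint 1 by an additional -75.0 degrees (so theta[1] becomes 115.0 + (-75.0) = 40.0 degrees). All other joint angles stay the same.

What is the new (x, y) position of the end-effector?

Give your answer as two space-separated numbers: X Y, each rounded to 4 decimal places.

Answer: 13.9916 -11.5947

Derivation:
joint[0] = (0.0000, 0.0000)  (base)
link 0: phi[0] = -55 = -55 deg
  cos(-55 deg) = 0.5736, sin(-55 deg) = -0.8192
  joint[1] = (0.0000, 0.0000) + 11.5 * (0.5736, -0.8192) = (0.0000 + 6.5961, 0.0000 + -9.4202) = (6.5961, -9.4202)
link 1: phi[1] = -55 + 40 = -15 deg
  cos(-15 deg) = 0.9659, sin(-15 deg) = -0.2588
  joint[2] = (6.5961, -9.4202) + 9.9 * (0.9659, -0.2588) = (6.5961 + 9.5627, -9.4202 + -2.5623) = (16.1588, -11.9826)
link 2: phi[2] = -55 + 40 + 25 = 10 deg
  cos(10 deg) = 0.9848, sin(10 deg) = 0.1736
  joint[3] = (16.1588, -11.9826) + 6.6 * (0.9848, 0.1736) = (16.1588 + 6.4997, -11.9826 + 1.1461) = (22.6585, -10.8365)
link 3: phi[3] = -55 + 40 + 25 + 175 = 185 deg
  cos(185 deg) = -0.9962, sin(185 deg) = -0.0872
  joint[4] = (22.6585, -10.8365) + 8.7 * (-0.9962, -0.0872) = (22.6585 + -8.6669, -10.8365 + -0.7583) = (13.9916, -11.5947)
End effector: (13.9916, -11.5947)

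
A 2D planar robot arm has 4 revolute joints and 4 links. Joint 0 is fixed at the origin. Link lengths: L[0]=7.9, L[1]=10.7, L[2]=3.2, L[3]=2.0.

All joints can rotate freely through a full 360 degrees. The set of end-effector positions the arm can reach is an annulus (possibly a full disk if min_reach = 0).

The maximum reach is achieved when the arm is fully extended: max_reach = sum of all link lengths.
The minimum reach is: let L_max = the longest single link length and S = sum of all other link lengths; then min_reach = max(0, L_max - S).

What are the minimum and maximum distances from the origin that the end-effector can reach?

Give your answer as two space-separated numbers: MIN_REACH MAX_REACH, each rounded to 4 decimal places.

Link lengths: [7.9, 10.7, 3.2, 2.0]
max_reach = 7.9 + 10.7 + 3.2 + 2 = 23.8
L_max = max([7.9, 10.7, 3.2, 2.0]) = 10.7
S (sum of others) = 23.8 - 10.7 = 13.1
min_reach = max(0, 10.7 - 13.1) = max(0, -2.4) = 0

Answer: 0.0000 23.8000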